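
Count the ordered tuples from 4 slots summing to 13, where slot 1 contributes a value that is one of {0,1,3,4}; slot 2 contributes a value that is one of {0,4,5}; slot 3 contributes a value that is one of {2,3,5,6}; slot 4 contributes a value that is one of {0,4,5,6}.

The generating function for the choices is (1 + y + y³ + y⁴)·(1 + y⁴ + y⁵)·(y² + y³ + y⁵ + y⁶)·(1 + y⁴ + y⁵ + y⁶); the count is [y¹³].
(1 + y + y³ + y⁴) has coefficients 1,1,0,1,1 for degrees 0…4.
(1 + y⁴ + y⁵) has coefficients 1,0,0,0,1,1,0,0,0,0,0,0,0,0 for degrees 0…13.
Multiplying by (y² + y³ + y⁵ + y⁶) gives running coefficients 0,0,1,1,0,1,2,2,1,1,2,1,0,0 for degrees 0…13.
Finally multiplying by (1 + y⁴ + y⁵ + y⁶), the product of all factors after the first has coefficients 0,0,1,1,0,1,3,4,3,3,5,6,5,4 for degrees 0…13.
[y¹³] = 1·4 + 1·5 + 1·5 + 1·3 = 17.

17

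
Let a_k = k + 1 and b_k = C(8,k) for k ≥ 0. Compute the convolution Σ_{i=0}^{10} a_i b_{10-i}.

This is [x^10] in the product of the two ordinary generating functions.
Σ = 1·0 + 2·0 + 3·1 + 4·8 + 5·28 + 6·56 + 7·70 + 8·56 + 9·28 + 10·8 + 11·1 = 1792.

1792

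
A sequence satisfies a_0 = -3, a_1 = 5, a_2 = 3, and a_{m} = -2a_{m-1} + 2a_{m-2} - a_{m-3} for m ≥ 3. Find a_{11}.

The ordinary generating function has denominator 1 + 2z - 2z^2 + z^3.
Iterating the recurrence: a_0,…,a_{11} = -3, 5, 3, 7, -13, 37, -107, 301, -853, 2415, -6837, 19357.

19357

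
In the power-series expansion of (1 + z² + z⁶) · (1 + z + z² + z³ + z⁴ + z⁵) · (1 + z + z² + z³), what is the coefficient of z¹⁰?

5

(1 + z² + z⁶) has coefficients 1,0,1,0,0,0,1 for degrees 0…6.
(1 + z + z² + z³ + z⁴ + z⁵) has coefficients 1,1,1,1,1,1,0,0,0,0,0 for degrees 0…10.
Finally multiplying by (1 + z + z² + z³), the product of all factors after the first has coefficients 1,2,3,4,4,4,3,2,1,0,0 for degrees 0…10.
[z¹⁰] = 1·0 + 1·1 + 1·4 = 5.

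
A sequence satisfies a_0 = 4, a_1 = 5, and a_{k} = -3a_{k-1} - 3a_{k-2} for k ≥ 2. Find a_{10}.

3159

The ordinary generating function has denominator 1 + 3t + 3t^2.
Iterating the recurrence: a_0,…,a_{10} = 4, 5, -27, 66, -117, 153, -108, -135, 729, -1782, 3159.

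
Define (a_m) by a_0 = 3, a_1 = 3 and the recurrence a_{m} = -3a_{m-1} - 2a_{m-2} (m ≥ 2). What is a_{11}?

12279

The ordinary generating function has denominator 1 + 3x + 2x^2.
Iterating the recurrence: a_0,…,a_{11} = 3, 3, -15, 39, -87, 183, -375, 759, -1527, 3063, -6135, 12279.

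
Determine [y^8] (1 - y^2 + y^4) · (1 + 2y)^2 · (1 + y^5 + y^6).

(1 - y^2 + y^4) has coefficients 1,0,-1,0,1 for degrees 0…4.
(1 + 2y)^2 has coefficients 1,4,4,0,0,0,0,0,0 for degrees 0…8.
Finally multiplying by (1 + y^5 + y^6), the product of all factors after the first has coefficients 1,4,4,0,0,1,5,8,4 for degrees 0…8.
[y^8] = 1·4 − 1·5 + 1·0 = -1.

-1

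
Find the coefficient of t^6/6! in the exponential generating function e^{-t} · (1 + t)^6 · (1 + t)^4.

The EGF product rule gives c_6 = Σ_{k_1+k_2+k_3=6} C(6; k_1,k_2,k_3) · ∏ g_i(k_i), where e^{-t} gives (-1)^k; (1+t)^6 gives the falling factorial (6)_k; (1+t)^4 gives the falling factorial (4)_k.
g_1(k) for k = 0…6: 1, -1, 1, -1, 1, -1, 1.
g_2(k) for k = 0…6: 1, 6, 30, 120, 360, 720, 720.
g_3(k) for k = 0…6: 1, 4, 12, 24, 24, 0, 0.
First combine the last two factors: h(k) = Σ_j C(k,j)·g_2(j)·g_3(k−j) for k = 0…6: 1, 10, 90, 720, 5040, 30240, 151200.
c_6 = Σ_k C(6,k)·g_1(k)·h(6−k) = 1·1·151200 + 6·(-1)·30240 + 15·1·5040 + 20·(-1)·720 + 15·1·90 + 6·(-1)·10 + 1·1·1 = 151200 − 181440 + 75600 − 14400 + 1350 − 60 + 1 = 32251.

32251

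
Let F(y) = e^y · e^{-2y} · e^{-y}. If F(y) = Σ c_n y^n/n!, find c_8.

256

The EGF product rule gives c_8 = Σ_{k_1+k_2+k_3=8} C(8; k_1,k_2,k_3) · ∏ g_i(k_i), where e^y gives (1)^k; e^{-2y} gives (-2)^k; e^{-y} gives (-1)^k.
g_1(k) for k = 0…8: 1, 1, 1, 1, 1, 1, 1, 1, 1.
g_2(k) for k = 0…8: 1, -2, 4, -8, 16, -32, 64, -128, 256.
g_3(k) for k = 0…8: 1, -1, 1, -1, 1, -1, 1, -1, 1.
First combine the last two factors: h(k) = Σ_j C(k,j)·g_2(j)·g_3(k−j) for k = 0…8: 1, -3, 9, -27, 81, -243, 729, -2187, 6561.
c_8 = Σ_k C(8,k)·g_1(k)·h(8−k) = 1·1·6561 + 8·1·(-2187) + 28·1·729 + 56·1·(-243) + 70·1·81 + 56·1·(-27) + 28·1·9 + 8·1·(-3) + 1·1·1 = 6561 − 17496 + 20412 − 13608 + 5670 − 1512 + 252 − 24 + 1 = 256.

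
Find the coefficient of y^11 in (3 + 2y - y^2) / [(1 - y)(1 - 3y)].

The denominator gives the recurrence a_n = 4a_(n−1) − 3a_(n−2) for n ≥ 3; the numerator fixes a_0 = 3, a_1 = 14, a_2 = 46.
Iterating: 3, 14, 46, 142, 430, 1294, 3886, 11662, 34990, 104974, 314926, 944782, so a_11 = 944782.

944782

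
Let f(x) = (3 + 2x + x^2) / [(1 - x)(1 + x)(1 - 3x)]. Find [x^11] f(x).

Partial fractions give a closed form: a_n = (-3/2)·1^n + (1/4)·(-1)^n + (17/4)·3^n.
At n = 11: a_11 = 752873.

752873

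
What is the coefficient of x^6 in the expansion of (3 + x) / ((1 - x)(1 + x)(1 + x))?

The denominator gives the recurrence a_n = −a_(n−1) + a_(n−2) + a_(n−3) for n ≥ 3; the numerator fixes a_0 = 3, a_1 = -2, a_2 = 5.
Iterating: 3, -2, 5, -4, 7, -6, 9, so a_6 = 9.

9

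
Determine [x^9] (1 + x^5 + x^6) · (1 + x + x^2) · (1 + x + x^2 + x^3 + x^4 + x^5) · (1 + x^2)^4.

(1 + x^5 + x^6) has coefficients 1,0,0,0,0,1,1 for degrees 0…6.
(1 + x + x^2) has coefficients 1,1,1,0,0,0,0,0,0,0 for degrees 0…9.
Multiplying by (1 + x + x^2 + x^3 + x^4 + x^5) gives running coefficients 1,2,3,3,3,3,2,1,0,0 for degrees 0…9.
Finally multiplying by (1 + x^2)^4, the product of all factors after the first has coefficients 1,2,7,11,21,27,36,39,39,36 for degrees 0…9.
[x^9] = 1·36 + 1·21 + 1·11 = 68.

68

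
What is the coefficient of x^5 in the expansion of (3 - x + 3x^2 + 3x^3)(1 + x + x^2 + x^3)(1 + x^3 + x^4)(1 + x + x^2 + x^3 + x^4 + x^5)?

(3 - x + 3x^2 + 3x^3) has coefficients 3,-1,3,3 for degrees 0…3.
(1 + x + x^2 + x^3) has coefficients 1,1,1,1,0,0 for degrees 0…5.
Multiplying by (1 + x^3 + x^4) gives running coefficients 1,1,1,2,2,2 for degrees 0…5.
Finally multiplying by (1 + x + x^2 + x^3 + x^4 + x^5), the product of all factors after the first has coefficients 1,2,3,5,7,9 for degrees 0…5.
[x^5] = 3·9 − 1·7 + 3·5 + 3·3 = 44.

44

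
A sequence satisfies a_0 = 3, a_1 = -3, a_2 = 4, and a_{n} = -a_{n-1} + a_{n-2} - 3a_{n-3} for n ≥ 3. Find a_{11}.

The ordinary generating function has denominator 1 + z - z^2 + 3z^3.
Iterating the recurrence: a_0,…,a_{11} = 3, -3, 4, -16, 29, -57, 134, -278, 583, -1263, 2680, -5692.

-5692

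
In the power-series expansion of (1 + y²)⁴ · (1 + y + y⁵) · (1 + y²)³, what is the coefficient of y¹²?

7

(1 + y²)⁴ has coefficients 1,0,4,0,6,0,4,0,1 for degrees 0…8.
(1 + y + y⁵) has coefficients 1,1,0,0,0,1,0,0,0,0,0,0,0 for degrees 0…12.
Finally multiplying by (1 + y²)³, the product of all factors after the first has coefficients 1,1,3,3,3,4,1,4,0,3,0,1,0 for degrees 0…12.
[y¹²] = 1·0 + 4·0 + 6·0 + 4·1 + 1·3 = 7.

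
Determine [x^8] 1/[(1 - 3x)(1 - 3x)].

59049

The denominator gives the recurrence a_n = 6a_(n−1) − 9a_(n−2) for n ≥ 2; the numerator fixes a_0 = 1, a_1 = 6.
Iterating: 1, 6, 27, 108, 405, 1458, 5103, 17496, 59049, so a_8 = 59049.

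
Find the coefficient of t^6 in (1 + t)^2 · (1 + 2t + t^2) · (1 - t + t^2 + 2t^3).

(1 + t)^2 has coefficients 1,2,1 for degrees 0…2.
(1 + 2t + t^2) has coefficients 1,2,1,0,0,0,0 for degrees 0…6.
Finally multiplying by (1 - t + t^2 + 2t^3), the product of all factors after the first has coefficients 1,1,0,3,5,2,0 for degrees 0…6.
[t^6] = 1·0 + 2·2 + 1·5 = 9.

9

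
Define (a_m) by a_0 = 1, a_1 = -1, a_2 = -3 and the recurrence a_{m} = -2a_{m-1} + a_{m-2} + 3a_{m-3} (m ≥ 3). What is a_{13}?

The ordinary generating function has denominator 1 + 2t - t^2 - 3t^3.
Iterating the recurrence: a_0,…,a_{13} = 1, -1, -3, 8, -22, 43, -84, 145, -245, 383, -576, 800, -1027, 1126.

1126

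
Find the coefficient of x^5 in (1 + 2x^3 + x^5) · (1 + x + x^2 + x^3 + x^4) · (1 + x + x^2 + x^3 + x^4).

(1 + 2x^3 + x^5) has coefficients 1,0,0,2,0,1 for degrees 0…5.
(1 + x + x^2 + x^3 + x^4) has coefficients 1,1,1,1,1,0 for degrees 0…5.
Finally multiplying by (1 + x + x^2 + x^3 + x^4), the product of all factors after the first has coefficients 1,2,3,4,5,4 for degrees 0…5.
[x^5] = 1·4 + 2·3 + 1·1 = 11.

11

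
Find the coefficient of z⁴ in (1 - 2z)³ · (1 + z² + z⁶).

(1 - 2z)³ has coefficients 1,-6,12,-8 for degrees 0…3.
(1 + z² + z⁶) has coefficients 1,0,1,0,0 for degrees 0…4.
[z⁴] = 1·0 − 6·0 + 12·1 − 8·0 = 12.

12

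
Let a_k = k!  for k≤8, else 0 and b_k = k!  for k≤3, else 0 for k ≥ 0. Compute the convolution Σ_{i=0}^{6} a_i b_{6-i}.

924

Write out a_i and b_{6-i} for i = 0,…,6 and sum the products.
Σ = 1·0 + 1·0 + 2·0 + 6·6 + 24·2 + 120·1 + 720·1 = 924.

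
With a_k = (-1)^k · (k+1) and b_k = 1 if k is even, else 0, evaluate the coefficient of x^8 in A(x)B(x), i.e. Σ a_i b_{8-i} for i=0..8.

25

The convolution is the x^8 coefficient of A(x)B(x).
Σ = 1·1 − 2·0 + 3·1 − 4·0 + 5·1 − 6·0 + 7·1 − 8·0 + 9·1 = 25.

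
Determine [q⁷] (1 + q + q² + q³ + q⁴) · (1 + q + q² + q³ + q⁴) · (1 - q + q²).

(1 + q + q² + q³ + q⁴) has coefficients 1,1,1,1,1 for degrees 0…4.
(1 + q + q² + q³ + q⁴) has coefficients 1,1,1,1,1,0,0,0 for degrees 0…7.
Finally multiplying by (1 - q + q²), the product of all factors after the first has coefficients 1,0,1,1,1,0,1,0 for degrees 0…7.
[q⁷] = 1·0 + 1·1 + 1·0 + 1·1 + 1·1 = 3.

3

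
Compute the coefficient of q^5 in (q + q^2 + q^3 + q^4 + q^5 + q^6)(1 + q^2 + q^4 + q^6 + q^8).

3

(q + q^2 + q^3 + q^4 + q^5 + q^6) has coefficients 0,1,1,1,1,1 for degrees 0…5.
(1 + q^2 + q^4 + q^6 + q^8) has coefficients 1,0,1,0,1,0 for degrees 0…5.
[q^5] = 1·1 + 1·0 + 1·1 + 1·0 + 1·1 = 3.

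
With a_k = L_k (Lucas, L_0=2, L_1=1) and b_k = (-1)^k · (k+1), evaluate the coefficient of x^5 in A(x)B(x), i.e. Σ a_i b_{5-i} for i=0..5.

-10

Write out a_i and b_{5-i} for i = 0,…,5 and sum the products.
Σ = 2·(-6) + 1·5 + 3·(-4) + 4·3 + 7·(-2) + 11·1 = -10.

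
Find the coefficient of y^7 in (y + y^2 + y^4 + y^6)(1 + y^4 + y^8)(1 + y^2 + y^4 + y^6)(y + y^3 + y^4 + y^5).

(y + y^2 + y^4 + y^6) has coefficients 0,1,1,0,1,0,1 for degrees 0…6.
(1 + y^4 + y^8) has coefficients 1,0,0,0,1,0,0,0 for degrees 0…7.
Multiplying by (1 + y^2 + y^4 + y^6) gives running coefficients 1,0,1,0,2,0,2,0 for degrees 0…7.
Finally multiplying by (y + y^3 + y^4 + y^5), the product of all factors after the first has coefficients 0,1,0,2,1,4,1,5 for degrees 0…7.
[y^7] = 1·1 + 1·4 + 1·2 + 1·1 = 8.

8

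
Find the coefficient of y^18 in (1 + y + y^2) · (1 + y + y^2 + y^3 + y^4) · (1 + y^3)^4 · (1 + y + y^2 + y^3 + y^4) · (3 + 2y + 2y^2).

(1 + y + y^2) has coefficients 1,1,1 for degrees 0…2.
(1 + y + y^2 + y^3 + y^4) has coefficients 1,1,1,1,1,0,0,0,0,0,0,0,0,0,0,0,0,0,0 for degrees 0…18.
Multiplying by (1 + y^3)^4 gives running coefficients 1,1,1,5,5,4,10,10,6,10,10,4,5,5,1,1,1,0,0 for degrees 0…18.
Multiplying by (1 + y + y^2 + y^3 + y^4) gives running coefficients 1,2,3,8,13,16,25,34,35,40,46,40,35,34,25,16,13,8,3 for degrees 0…18.
Finally multiplying by (3 + 2y + 2y^2), the product of all factors after the first has coefficients 3,8,15,34,61,90,133,184,223,258,288,292,277,252,213,166,121,82,51 for degrees 0…18.
[y^18] = 1·51 + 1·82 + 1·121 = 254.

254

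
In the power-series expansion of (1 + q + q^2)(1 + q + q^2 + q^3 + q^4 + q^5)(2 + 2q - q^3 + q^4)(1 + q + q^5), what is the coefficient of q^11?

12

(1 + q + q^2) has coefficients 1,1,1 for degrees 0…2.
(1 + q + q^2 + q^3 + q^4 + q^5) has coefficients 1,1,1,1,1,1,0,0,0,0,0,0 for degrees 0…11.
Multiplying by (2 + 2q - q^3 + q^4) gives running coefficients 2,4,4,3,4,4,2,0,0,1,0,0 for degrees 0…11.
Finally multiplying by (1 + q + q^5), the product of all factors after the first has coefficients 2,6,8,7,7,10,10,6,3,5,5,2 for degrees 0…11.
[q^11] = 1·2 + 1·5 + 1·5 = 12.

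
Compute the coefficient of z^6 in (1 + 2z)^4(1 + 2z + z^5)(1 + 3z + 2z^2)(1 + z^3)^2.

(1 + 2z)^4 has coefficients 1,8,24,32,16 for degrees 0…4.
(1 + 2z + z^5) has coefficients 1,2,0,0,0,1,0 for degrees 0…6.
Multiplying by (1 + 3z + 2z^2) gives running coefficients 1,5,8,4,0,1,3 for degrees 0…6.
Finally multiplying by (1 + z^3)^2, the product of all factors after the first has coefficients 1,5,8,6,10,17,12 for degrees 0…6.
[z^6] = 1·12 + 8·17 + 24·10 + 32·6 + 16·8 = 708.

708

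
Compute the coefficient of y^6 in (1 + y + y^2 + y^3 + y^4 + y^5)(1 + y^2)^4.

14

(1 + y + y^2 + y^3 + y^4 + y^5) has coefficients 1,1,1,1,1,1 for degrees 0…5.
(1 + y^2)^4 has coefficients 1,0,4,0,6,0,4 for degrees 0…6.
[y^6] = 1·4 + 1·0 + 1·6 + 1·0 + 1·4 + 1·0 = 14.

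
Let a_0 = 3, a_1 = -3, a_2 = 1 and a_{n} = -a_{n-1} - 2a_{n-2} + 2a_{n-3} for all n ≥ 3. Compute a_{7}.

-97

The ordinary generating function has denominator 1 + t + 2t^2 - 2t^3.
Iterating the recurrence: a_0,…,a_{7} = 3, -3, 1, 11, -19, -1, 61, -97.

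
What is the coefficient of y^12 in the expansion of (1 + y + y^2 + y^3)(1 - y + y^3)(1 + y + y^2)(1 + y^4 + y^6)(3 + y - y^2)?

(1 + y + y^2 + y^3) has coefficients 1,1,1,1 for degrees 0…3.
(1 - y + y^3) has coefficients 1,-1,0,1,0,0,0,0,0,0,0,0,0 for degrees 0…12.
Multiplying by (1 + y + y^2) gives running coefficients 1,0,0,0,1,1,0,0,0,0,0,0,0 for degrees 0…12.
Multiplying by (1 + y^4 + y^6) gives running coefficients 1,0,0,0,2,1,1,0,1,1,1,1,0 for degrees 0…12.
Finally multiplying by (3 + y - y^2), the product of all factors after the first has coefficients 3,1,-1,0,6,5,2,0,2,4,3,3,0 for degrees 0…12.
[y^12] = 1·0 + 1·3 + 1·3 + 1·4 = 10.

10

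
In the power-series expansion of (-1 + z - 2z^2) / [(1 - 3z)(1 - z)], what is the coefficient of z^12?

-708587

The denominator gives the recurrence a_n = 4a_(n−1) − 3a_(n−2) for n ≥ 3; the numerator fixes a_0 = -1, a_1 = -3, a_2 = -11.
Iterating: -1, -3, -11, -35, -107, -323, -971, -2915, -8747, -26243, -78731, -236195, -708587, so a_12 = -708587.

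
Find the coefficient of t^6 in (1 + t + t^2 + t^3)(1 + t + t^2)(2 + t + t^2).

3

(1 + t + t^2 + t^3) has coefficients 1,1,1,1 for degrees 0…3.
(1 + t + t^2) has coefficients 1,1,1,0,0,0,0 for degrees 0…6.
Finally multiplying by (2 + t + t^2), the product of all factors after the first has coefficients 2,3,4,2,1,0,0 for degrees 0…6.
[t^6] = 1·0 + 1·0 + 1·1 + 1·2 = 3.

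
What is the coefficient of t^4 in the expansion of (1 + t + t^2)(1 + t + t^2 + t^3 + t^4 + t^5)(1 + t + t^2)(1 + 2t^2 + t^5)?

21

(1 + t + t^2) has coefficients 1,1,1 for degrees 0…2.
(1 + t + t^2 + t^3 + t^4 + t^5) has coefficients 1,1,1,1,1 for degrees 0…4.
Multiplying by (1 + t + t^2) gives running coefficients 1,2,3,3,3 for degrees 0…4.
Finally multiplying by (1 + 2t^2 + t^5), the product of all factors after the first has coefficients 1,2,5,7,9 for degrees 0…4.
[t^4] = 1·9 + 1·7 + 1·5 = 21.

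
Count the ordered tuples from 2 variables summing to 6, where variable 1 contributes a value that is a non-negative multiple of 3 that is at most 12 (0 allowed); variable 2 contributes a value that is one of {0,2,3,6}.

3

The generating function for the choices is (1 + t^3 + t^6 + t^9 + t^12)·(1 + t^2 + t^3 + t^6); the count is [t^6].
(1 + t^3 + t^6 + t^9 + t^12) has coefficients 1,0,0,1,0,0,1 for degrees 0…6.
(1 + t^2 + t^3 + t^6) has coefficients 1,0,1,1,0,0,1 for degrees 0…6.
[t^6] = 1·1 + 1·1 + 1·1 = 3.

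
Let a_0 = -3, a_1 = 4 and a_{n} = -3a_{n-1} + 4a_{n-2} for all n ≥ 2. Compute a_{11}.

5872024

The ordinary generating function has denominator 1 + 3q - 4q^2.
Iterating the recurrence: a_0,…,a_{11} = -3, 4, -24, 88, -360, 1432, -5736, 22936, -91752, 367000, -1468008, 5872024.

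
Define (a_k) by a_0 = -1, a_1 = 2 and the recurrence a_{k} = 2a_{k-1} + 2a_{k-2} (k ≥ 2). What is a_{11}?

23168

The ordinary generating function has denominator 1 - 2t - 2t^2.
Iterating the recurrence: a_0,…,a_{11} = -1, 2, 2, 8, 20, 56, 152, 416, 1136, 3104, 8480, 23168.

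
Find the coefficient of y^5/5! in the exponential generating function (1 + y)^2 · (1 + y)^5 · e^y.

The EGF product rule gives c_5 = Σ_{k_1+k_2+k_3=5} C(5; k_1,k_2,k_3) · ∏ g_i(k_i), where (1+y)^2 gives the falling factorial (2)_k; (1+y)^5 gives the falling factorial (5)_k; e^y gives (1)^k.
g_1(k) for k = 0…5: 1, 2, 2, 0, 0, 0.
g_2(k) for k = 0…5: 1, 5, 20, 60, 120, 120.
g_3(k) for k = 0…5: 1, 1, 1, 1, 1, 1.
First combine the last two factors: h(k) = Σ_j C(k,j)·g_2(j)·g_3(k−j) for k = 0…5: 1, 6, 31, 136, 501, 1546.
c_5 = Σ_k C(5,k)·g_1(k)·h(5−k) = 1·1·1546 + 5·2·501 + 10·2·136 = 1546 + 5010 + 2720 = 9276.

9276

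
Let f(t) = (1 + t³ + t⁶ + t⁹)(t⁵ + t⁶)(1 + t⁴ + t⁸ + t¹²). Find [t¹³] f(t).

2

(1 + t³ + t⁶ + t⁹) has coefficients 1,0,0,1,0,0,1,0,0,1 for degrees 0…9.
(t⁵ + t⁶) has coefficients 0,0,0,0,0,1,1,0,0,0,0,0,0,0 for degrees 0…13.
Finally multiplying by (1 + t⁴ + t⁸ + t¹²), the product of all factors after the first has coefficients 0,0,0,0,0,1,1,0,0,1,1,0,0,1 for degrees 0…13.
[t¹³] = 1·1 + 1·1 + 1·0 + 1·0 = 2.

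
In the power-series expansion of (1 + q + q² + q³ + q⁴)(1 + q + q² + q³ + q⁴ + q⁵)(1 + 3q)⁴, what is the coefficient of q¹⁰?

768

(1 + q + q² + q³ + q⁴) has coefficients 1,1,1,1,1 for degrees 0…4.
(1 + q + q² + q³ + q⁴ + q⁵) has coefficients 1,1,1,1,1,1,0,0,0,0,0 for degrees 0…10.
Finally multiplying by (1 + 3q)⁴, the product of all factors after the first has coefficients 1,13,67,175,256,256,255,243,189,81,0 for degrees 0…10.
[q¹⁰] = 1·0 + 1·81 + 1·189 + 1·243 + 1·255 = 768.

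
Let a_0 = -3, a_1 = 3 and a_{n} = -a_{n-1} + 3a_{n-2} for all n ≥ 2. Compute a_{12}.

The ordinary generating function has denominator 1 + x - 3x^2.
Iterating the recurrence: a_0,…,a_{12} = -3, 3, -12, 21, -57, 120, -291, 651, -1524, 3477, -8049, 18480, -42627.

-42627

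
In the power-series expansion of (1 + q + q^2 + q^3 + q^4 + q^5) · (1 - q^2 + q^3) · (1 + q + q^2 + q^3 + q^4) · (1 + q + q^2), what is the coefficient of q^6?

(1 + q + q^2 + q^3 + q^4 + q^5) has coefficients 1,1,1,1,1,1 for degrees 0…5.
(1 - q^2 + q^3) has coefficients 1,0,-1,1,0,0,0 for degrees 0…6.
Multiplying by (1 + q + q^2 + q^3 + q^4) gives running coefficients 1,1,0,1,1,0,0 for degrees 0…6.
Finally multiplying by (1 + q + q^2), the product of all factors after the first has coefficients 1,2,2,2,2,2,1 for degrees 0…6.
[q^6] = 1·1 + 1·2 + 1·2 + 1·2 + 1·2 + 1·2 = 11.

11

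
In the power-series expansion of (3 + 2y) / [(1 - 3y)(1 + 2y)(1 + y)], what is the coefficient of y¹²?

883431

Partial fractions give a closed form: a_n = (33/20)·3^n + (8/5)·(-2)^n + (-1/4)·(-1)^n.
At n = 12: a_12 = 883431.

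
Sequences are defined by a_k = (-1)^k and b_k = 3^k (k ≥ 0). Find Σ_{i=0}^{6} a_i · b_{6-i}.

This is [x^6] in the product of the two ordinary generating functions.
Σ = 1·729 − 1·243 + 1·81 − 1·27 + 1·9 − 1·3 + 1·1 = 547.

547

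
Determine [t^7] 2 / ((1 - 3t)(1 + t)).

Partial fractions give a closed form: a_n = (3/2)·3^n + (1/2)·(-1)^n.
At n = 7: a_7 = 3280.

3280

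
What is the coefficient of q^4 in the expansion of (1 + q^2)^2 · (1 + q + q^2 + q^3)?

3

(1 + q^2)^2 has coefficients 1,0,2,0,1 for degrees 0…4.
(1 + q + q^2 + q^3) has coefficients 1,1,1,1,0 for degrees 0…4.
[q^4] = 1·0 + 2·1 + 1·1 = 3.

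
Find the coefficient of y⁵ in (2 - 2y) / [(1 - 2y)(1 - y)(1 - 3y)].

1330

Partial fractions give a closed form: a_n = (-4)·2^n + (6)·3^n.
At n = 5: a_5 = 1330.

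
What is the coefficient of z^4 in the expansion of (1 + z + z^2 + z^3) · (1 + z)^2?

(1 + z + z^2 + z^3) has coefficients 1,1,1,1 for degrees 0…3.
(1 + z)^2 has coefficients 1,2,1,0,0 for degrees 0…4.
[z^4] = 1·0 + 1·0 + 1·1 + 1·2 = 3.

3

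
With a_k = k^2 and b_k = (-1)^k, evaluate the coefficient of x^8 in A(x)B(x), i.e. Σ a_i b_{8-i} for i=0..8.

36

The convolution is the x^8 coefficient of A(x)B(x).
Σ = 0·1 + 1·(-1) + 4·1 + 9·(-1) + 16·1 + 25·(-1) + 36·1 + 49·(-1) + 64·1 = 36.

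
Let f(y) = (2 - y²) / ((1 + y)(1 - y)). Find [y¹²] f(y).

The denominator gives the recurrence a_n = a_(n−2) for n ≥ 3; the numerator fixes a_0 = 2, a_1 = 0, a_2 = 1.
Iterating: 2, 0, 1, 0, 1, 0, 1, 0, 1, 0, 1, 0, 1, so a_12 = 1.

1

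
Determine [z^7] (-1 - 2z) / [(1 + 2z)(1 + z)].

1

The denominator gives the recurrence a_n = −3a_(n−1) − 2a_(n−2) for n ≥ 3; the numerator fixes a_0 = -1, a_1 = 1, a_2 = -1.
Iterating: -1, 1, -1, 1, -1, 1, -1, 1, so a_7 = 1.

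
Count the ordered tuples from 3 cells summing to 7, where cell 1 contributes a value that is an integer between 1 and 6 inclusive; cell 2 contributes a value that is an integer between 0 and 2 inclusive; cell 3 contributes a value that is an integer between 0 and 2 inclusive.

The generating function for the choices is (q + q^2 + q^3 + q^4 + q^5 + q^6)·(1 + q + q^2)·(1 + q + q^2); the count is [q^7].
(q + q^2 + q^3 + q^4 + q^5 + q^6) has coefficients 0,1,1,1,1,1,1 for degrees 0…6.
(1 + q + q^2) has coefficients 1,1,1,0,0,0,0,0 for degrees 0…7.
Finally multiplying by (1 + q + q^2), the product of all factors after the first has coefficients 1,2,3,2,1,0,0,0 for degrees 0…7.
[q^7] = 1·0 + 1·0 + 1·1 + 1·2 + 1·3 + 1·2 = 8.

8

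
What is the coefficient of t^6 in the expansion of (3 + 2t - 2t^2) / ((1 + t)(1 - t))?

1

The denominator gives the recurrence a_n = a_(n−2) for n ≥ 3; the numerator fixes a_0 = 3, a_1 = 2, a_2 = 1.
Iterating: 3, 2, 1, 2, 1, 2, 1, so a_6 = 1.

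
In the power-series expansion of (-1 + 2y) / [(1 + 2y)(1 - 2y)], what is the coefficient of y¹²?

-4096

Partial fractions give a closed form: a_n = (-1)·(-2)^n.
At n = 12: a_12 = -4096.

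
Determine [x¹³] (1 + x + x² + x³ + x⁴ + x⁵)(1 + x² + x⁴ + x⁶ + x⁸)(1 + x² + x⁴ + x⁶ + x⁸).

12

(1 + x + x² + x³ + x⁴ + x⁵) has coefficients 1,1,1,1,1,1 for degrees 0…5.
(1 + x² + x⁴ + x⁶ + x⁸) has coefficients 1,0,1,0,1,0,1,0,1,0,0,0,0,0 for degrees 0…13.
Finally multiplying by (1 + x² + x⁴ + x⁶ + x⁸), the product of all factors after the first has coefficients 1,0,2,0,3,0,4,0,5,0,4,0,3,0 for degrees 0…13.
[x¹³] = 1·0 + 1·3 + 1·0 + 1·4 + 1·0 + 1·5 = 12.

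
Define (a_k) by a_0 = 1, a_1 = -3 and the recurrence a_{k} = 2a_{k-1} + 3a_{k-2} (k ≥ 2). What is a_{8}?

The ordinary generating function has denominator 1 - 2q - 3q^2.
Iterating the recurrence: a_0,…,a_{8} = 1, -3, -3, -15, -39, -123, -363, -1095, -3279.

-3279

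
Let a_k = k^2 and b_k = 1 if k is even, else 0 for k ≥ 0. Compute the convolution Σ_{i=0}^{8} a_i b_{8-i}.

120

Write out a_i and b_{8-i} for i = 0,…,8 and sum the products.
Σ = 0·1 + 1·0 + 4·1 + 9·0 + 16·1 + 25·0 + 36·1 + 49·0 + 64·1 = 120.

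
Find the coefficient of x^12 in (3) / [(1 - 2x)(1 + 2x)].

The denominator gives the recurrence a_n = 4a_(n−2) for n ≥ 2; the numerator fixes a_0 = 3, a_1 = 0.
Iterating: 3, 0, 12, 0, 48, 0, 192, 0, 768, 0, 3072, 0, 12288, so a_12 = 12288.

12288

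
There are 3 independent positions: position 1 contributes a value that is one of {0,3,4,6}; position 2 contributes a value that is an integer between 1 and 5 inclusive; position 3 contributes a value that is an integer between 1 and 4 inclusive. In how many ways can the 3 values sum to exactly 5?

The generating function for the choices is (1 + q³ + q⁴ + q⁶)·(q + q² + q³ + q⁴ + q⁵)·(q + q² + q³ + q⁴); the count is [q⁵].
(1 + q³ + q⁴ + q⁶) has coefficients 1,0,0,1,1,0 for degrees 0…5.
(q + q² + q³ + q⁴ + q⁵) has coefficients 0,1,1,1,1,1 for degrees 0…5.
Finally multiplying by (q + q² + q³ + q⁴), the product of all factors after the first has coefficients 0,0,1,2,3,4 for degrees 0…5.
[q⁵] = 1·4 + 1·1 + 1·0 = 5.

5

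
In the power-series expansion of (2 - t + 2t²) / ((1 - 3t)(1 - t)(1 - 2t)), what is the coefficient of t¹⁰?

Partial fractions give a closed form: a_n = (17/2)·3^n + (3/2)·1^n + (-8)·2^n.
At n = 10: a_10 = 493726.

493726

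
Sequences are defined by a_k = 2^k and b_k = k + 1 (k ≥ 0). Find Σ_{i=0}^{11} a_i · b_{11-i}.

This is [x^11] in the product of the two ordinary generating functions.
Σ = 1·12 + 2·11 + 4·10 + 8·9 + 16·8 + 32·7 + 64·6 + 128·5 + 256·4 + 512·3 + 1024·2 + 2048·1 = 8178.

8178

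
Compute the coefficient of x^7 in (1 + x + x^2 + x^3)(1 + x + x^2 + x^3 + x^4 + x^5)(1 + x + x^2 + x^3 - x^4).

9

(1 + x + x^2 + x^3) has coefficients 1,1,1,1 for degrees 0…3.
(1 + x + x^2 + x^3 + x^4 + x^5) has coefficients 1,1,1,1,1,1,0,0 for degrees 0…7.
Finally multiplying by (1 + x + x^2 + x^3 - x^4), the product of all factors after the first has coefficients 1,2,3,4,3,3,2,1 for degrees 0…7.
[x^7] = 1·1 + 1·2 + 1·3 + 1·3 = 9.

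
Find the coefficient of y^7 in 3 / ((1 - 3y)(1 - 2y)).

18915

Partial fractions give a closed form: a_n = (9)·3^n + (-6)·2^n.
At n = 7: a_7 = 18915.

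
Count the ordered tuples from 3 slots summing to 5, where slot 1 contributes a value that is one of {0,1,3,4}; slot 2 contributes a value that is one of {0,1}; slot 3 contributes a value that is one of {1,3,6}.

3

The generating function for the choices is (1 + z + z^3 + z^4)·(1 + z)·(z + z^3 + z^6); the count is [z^5].
(1 + z + z^3 + z^4) has coefficients 1,1,0,1,1 for degrees 0…4.
(1 + z) has coefficients 1,1,0,0,0,0 for degrees 0…5.
Finally multiplying by (z + z^3 + z^6), the product of all factors after the first has coefficients 0,1,1,1,1,0 for degrees 0…5.
[z^5] = 1·0 + 1·1 + 1·1 + 1·1 = 3.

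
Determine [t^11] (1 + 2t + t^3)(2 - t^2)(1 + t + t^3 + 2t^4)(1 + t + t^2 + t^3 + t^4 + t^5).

(1 + 2t + t^3) has coefficients 1,2,0,1 for degrees 0…3.
(2 - t^2) has coefficients 2,0,-1,0,0,0,0,0,0,0,0,0 for degrees 0…11.
Multiplying by (1 + t + t^3 + 2t^4) gives running coefficients 2,2,-1,1,4,-1,-2,0,0,0,0,0 for degrees 0…11.
Finally multiplying by (1 + t + t^2 + t^3 + t^4 + t^5), the product of all factors after the first has coefficients 2,4,3,4,8,7,3,1,2,1,-3,-2 for degrees 0…11.
[t^11] = 1·(-2) + 2·(-3) + 1·2 = -6.

-6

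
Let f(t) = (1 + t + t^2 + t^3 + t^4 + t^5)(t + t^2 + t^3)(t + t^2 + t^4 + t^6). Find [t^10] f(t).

(1 + t + t^2 + t^3 + t^4 + t^5) has coefficients 1,1,1,1,1,1 for degrees 0…5.
(t + t^2 + t^3) has coefficients 0,1,1,1,0,0,0,0,0,0,0 for degrees 0…10.
Finally multiplying by (t + t^2 + t^4 + t^6), the product of all factors after the first has coefficients 0,0,1,2,2,2,1,2,1,1,0 for degrees 0…10.
[t^10] = 1·0 + 1·1 + 1·1 + 1·2 + 1·1 + 1·2 = 7.

7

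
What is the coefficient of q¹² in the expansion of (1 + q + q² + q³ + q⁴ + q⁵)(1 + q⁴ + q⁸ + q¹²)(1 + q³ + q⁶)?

(1 + q + q² + q³ + q⁴ + q⁵) has coefficients 1,1,1,1,1,1 for degrees 0…5.
(1 + q⁴ + q⁸ + q¹²) has coefficients 1,0,0,0,1,0,0,0,1,0,0,0,1 for degrees 0…12.
Finally multiplying by (1 + q³ + q⁶), the product of all factors after the first has coefficients 1,0,0,1,1,0,1,1,1,0,1,1,1 for degrees 0…12.
[q¹²] = 1·1 + 1·1 + 1·1 + 1·0 + 1·1 + 1·1 = 5.

5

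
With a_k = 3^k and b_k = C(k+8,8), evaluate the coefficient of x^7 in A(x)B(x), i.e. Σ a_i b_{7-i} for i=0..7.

73440

This is [x^7] in the product of the two ordinary generating functions.
Σ = 1·6435 + 3·3003 + 9·1287 + 27·495 + 81·165 + 243·45 + 729·9 + 2187·1 = 73440.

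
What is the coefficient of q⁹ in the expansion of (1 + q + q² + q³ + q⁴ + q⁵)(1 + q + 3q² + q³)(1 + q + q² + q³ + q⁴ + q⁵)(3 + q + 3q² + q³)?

220

(1 + q + q² + q³ + q⁴ + q⁵) has coefficients 1,1,1,1,1,1 for degrees 0…5.
(1 + q + 3q² + q³) has coefficients 1,1,3,1,0,0,0,0,0,0 for degrees 0…9.
Multiplying by (1 + q + q² + q³ + q⁴ + q⁵) gives running coefficients 1,2,5,6,6,6,5,4,1,0 for degrees 0…9.
Finally multiplying by (3 + q + 3q² + q³), the product of all factors after the first has coefficients 3,7,20,30,41,47,45,41,28,18 for degrees 0…9.
[q⁹] = 1·18 + 1·28 + 1·41 + 1·45 + 1·47 + 1·41 = 220.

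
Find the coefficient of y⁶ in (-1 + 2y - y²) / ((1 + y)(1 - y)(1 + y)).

The denominator gives the recurrence a_n = −a_(n−1) + a_(n−2) + a_(n−3) for n ≥ 3; the numerator fixes a_0 = -1, a_1 = 3, a_2 = -5.
Iterating: -1, 3, -5, 7, -9, 11, -13, so a_6 = -13.

-13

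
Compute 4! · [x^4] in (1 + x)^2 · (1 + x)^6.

1680

The EGF product rule gives c_4 = Σ_{k_1+k_2=4} C(4; k_1,k_2) · ∏ g_i(k_i), where (1+x)^2 gives the falling factorial (2)_k; (1+x)^6 gives the falling factorial (6)_k.
g_1(k) for k = 0…4: 1, 2, 2, 0, 0.
g_2(k) for k = 0…4: 1, 6, 30, 120, 360.
c_4 = Σ_k C(4,k)·g_1(k)·g_2(4−k) = 1·1·360 + 4·2·120 + 6·2·30 = 360 + 960 + 360 = 1680.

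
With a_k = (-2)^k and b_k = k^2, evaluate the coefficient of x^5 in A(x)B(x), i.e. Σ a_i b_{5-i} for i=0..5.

13

This is [x^5] in the product of the two ordinary generating functions.
Σ = 1·25 − 2·16 + 4·9 − 8·4 + 16·1 − 32·0 = 13.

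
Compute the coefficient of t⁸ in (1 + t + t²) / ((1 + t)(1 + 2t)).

383

The denominator gives the recurrence a_n = −3a_(n−1) − 2a_(n−2) for n ≥ 3; the numerator fixes a_0 = 1, a_1 = -2, a_2 = 5.
Iterating: 1, -2, 5, -11, 23, -47, 95, -191, 383, so a_8 = 383.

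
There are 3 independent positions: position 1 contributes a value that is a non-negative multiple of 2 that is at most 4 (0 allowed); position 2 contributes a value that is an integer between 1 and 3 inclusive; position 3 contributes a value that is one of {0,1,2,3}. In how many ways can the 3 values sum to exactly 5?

The generating function for the choices is (1 + y^2 + y^4)·(y + y^2 + y^3)·(1 + y + y^2 + y^3); the count is [y^5].
(1 + y^2 + y^4) has coefficients 1,0,1,0,1 for degrees 0…4.
(y + y^2 + y^3) has coefficients 0,1,1,1,0,0 for degrees 0…5.
Finally multiplying by (1 + y + y^2 + y^3), the product of all factors after the first has coefficients 0,1,2,3,3,2 for degrees 0…5.
[y^5] = 1·2 + 1·3 + 1·1 = 6.

6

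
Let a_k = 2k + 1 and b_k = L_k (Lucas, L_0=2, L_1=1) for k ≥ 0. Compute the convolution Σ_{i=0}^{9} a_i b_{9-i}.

816

This is [x^9] in the product of the two ordinary generating functions.
Σ = 1·76 + 3·47 + 5·29 + 7·18 + 9·11 + 11·7 + 13·4 + 15·3 + 17·1 + 19·2 = 816.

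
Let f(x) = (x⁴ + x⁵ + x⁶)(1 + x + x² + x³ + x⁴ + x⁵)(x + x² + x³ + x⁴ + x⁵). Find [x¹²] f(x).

12

(x⁴ + x⁵ + x⁶) has coefficients 0,0,0,0,1,1,1 for degrees 0…6.
(1 + x + x² + x³ + x⁴ + x⁵) has coefficients 1,1,1,1,1,1,0,0,0,0,0,0,0 for degrees 0…12.
Finally multiplying by (x + x² + x³ + x⁴ + x⁵), the product of all factors after the first has coefficients 0,1,2,3,4,5,5,4,3,2,1,0,0 for degrees 0…12.
[x¹²] = 1·3 + 1·4 + 1·5 = 12.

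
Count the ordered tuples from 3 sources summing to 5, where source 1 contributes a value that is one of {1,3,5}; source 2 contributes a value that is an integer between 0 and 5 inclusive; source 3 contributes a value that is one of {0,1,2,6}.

7

The generating function for the choices is (y + y³ + y⁵)·(1 + y + y² + y³ + y⁴ + y⁵)·(1 + y + y² + y⁶); the count is [y⁵].
(y + y³ + y⁵) has coefficients 0,1,0,1,0,1 for degrees 0…5.
(1 + y + y² + y³ + y⁴ + y⁵) has coefficients 1,1,1,1,1,1 for degrees 0…5.
Finally multiplying by (1 + y + y² + y⁶), the product of all factors after the first has coefficients 1,2,3,3,3,3 for degrees 0…5.
[y⁵] = 1·3 + 1·3 + 1·1 = 7.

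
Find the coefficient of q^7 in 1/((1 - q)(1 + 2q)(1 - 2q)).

The denominator gives the recurrence a_n = a_(n−1) + 4a_(n−2) − 4a_(n−3) for n ≥ 3; the numerator fixes a_0 = 1, a_1 = 1, a_2 = 5.
Iterating: 1, 1, 5, 5, 21, 21, 85, 85, so a_7 = 85.

85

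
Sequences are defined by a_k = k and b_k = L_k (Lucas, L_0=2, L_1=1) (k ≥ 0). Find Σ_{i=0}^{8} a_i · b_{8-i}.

187

This is [x^8] in the product of the two ordinary generating functions.
Σ = 0·47 + 1·29 + 2·18 + 3·11 + 4·7 + 5·4 + 6·3 + 7·1 + 8·2 = 187.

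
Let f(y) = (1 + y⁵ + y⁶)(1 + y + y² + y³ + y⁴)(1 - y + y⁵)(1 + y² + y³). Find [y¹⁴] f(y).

(1 + y⁵ + y⁶) has coefficients 1,0,0,0,0,1,1 for degrees 0…6.
(1 + y + y² + y³ + y⁴) has coefficients 1,1,1,1,1,0,0,0,0,0,0,0,0,0,0 for degrees 0…14.
Multiplying by (1 - y + y⁵) gives running coefficients 1,0,0,0,0,0,1,1,1,1,0,0,0,0,0 for degrees 0…14.
Finally multiplying by (1 + y² + y³), the product of all factors after the first has coefficients 1,0,1,1,0,0,1,1,2,3,2,2,1,0,0 for degrees 0…14.
[y¹⁴] = 1·0 + 1·3 + 1·2 = 5.

5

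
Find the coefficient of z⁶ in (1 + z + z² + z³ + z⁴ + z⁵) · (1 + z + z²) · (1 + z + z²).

8

(1 + z + z² + z³ + z⁴ + z⁵) has coefficients 1,1,1,1,1,1 for degrees 0…5.
(1 + z + z²) has coefficients 1,1,1,0,0,0,0 for degrees 0…6.
Finally multiplying by (1 + z + z²), the product of all factors after the first has coefficients 1,2,3,2,1,0,0 for degrees 0…6.
[z⁶] = 1·0 + 1·0 + 1·1 + 1·2 + 1·3 + 1·2 = 8.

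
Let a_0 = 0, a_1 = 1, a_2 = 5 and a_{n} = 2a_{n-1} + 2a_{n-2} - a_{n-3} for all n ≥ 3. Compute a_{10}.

10505

The ordinary generating function has denominator 1 - 2y - 2y^2 + y^3.
Iterating the recurrence: a_0,…,a_{10} = 0, 1, 5, 12, 33, 85, 224, 585, 1533, 4012, 10505.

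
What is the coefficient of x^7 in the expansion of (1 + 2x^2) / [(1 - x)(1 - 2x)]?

The denominator gives the recurrence a_n = 3a_(n−1) − 2a_(n−2) for n ≥ 3; the numerator fixes a_0 = 1, a_1 = 3, a_2 = 9.
Iterating: 1, 3, 9, 21, 45, 93, 189, 381, so a_7 = 381.

381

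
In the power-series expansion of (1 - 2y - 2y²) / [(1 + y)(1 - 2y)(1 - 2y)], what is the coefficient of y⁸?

-455

The denominator gives the recurrence a_n = 3a_(n−1) − 4a_(n−3) for n ≥ 3; the numerator fixes a_0 = 1, a_1 = 1, a_2 = 1.
Iterating: 1, 1, 1, -1, -7, -25, -71, -185, -455, so a_8 = -455.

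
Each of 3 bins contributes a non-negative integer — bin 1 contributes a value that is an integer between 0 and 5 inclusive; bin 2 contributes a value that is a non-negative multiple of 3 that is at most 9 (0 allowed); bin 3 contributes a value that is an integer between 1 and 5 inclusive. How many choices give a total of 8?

10

The generating function for the choices is (1 + y + y^2 + y^3 + y^4 + y^5)·(1 + y^3 + y^6 + y^9)·(y + y^2 + y^3 + y^4 + y^5); the count is [y^8].
(1 + y + y^2 + y^3 + y^4 + y^5) has coefficients 1,1,1,1,1,1 for degrees 0…5.
(1 + y^3 + y^6 + y^9) has coefficients 1,0,0,1,0,0,1,0,0 for degrees 0…8.
Finally multiplying by (y + y^2 + y^3 + y^4 + y^5), the product of all factors after the first has coefficients 0,1,1,1,2,2,1,2,2 for degrees 0…8.
[y^8] = 1·2 + 1·2 + 1·1 + 1·2 + 1·2 + 1·1 = 10.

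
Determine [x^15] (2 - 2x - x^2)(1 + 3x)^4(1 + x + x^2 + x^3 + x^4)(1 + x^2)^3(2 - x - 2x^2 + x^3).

932

(2 - 2x - x^2) has coefficients 2,-2,-1 for degrees 0…2.
(1 + 3x)^4 has coefficients 1,12,54,108,81,0,0,0,0,0,0,0,0,0,0,0 for degrees 0…15.
Multiplying by (1 + x + x^2 + x^3 + x^4) gives running coefficients 1,13,67,175,256,255,243,189,81,0,0,0,0,0,0,0 for degrees 0…15.
Multiplying by (1 + x^2)^3 gives running coefficients 1,13,70,214,460,819,1213,1492,1645,1507,1228,822,486,189,81,0 for degrees 0…15.
Finally multiplying by (2 - x - 2x^2 + x^3), the product of all factors after the first has coefficients 2,25,125,333,579,820,901,593,191,-402,-849,-953,-799,-524,-177,27 for degrees 0…15.
[x^15] = 2·27 − 2·(-177) − 1·(-524) = 932.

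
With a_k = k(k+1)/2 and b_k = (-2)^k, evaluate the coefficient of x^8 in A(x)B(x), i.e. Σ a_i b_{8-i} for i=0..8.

The convolution is the x^8 coefficient of A(x)B(x).
Σ = 0·256 + 1·(-128) + 3·64 + 6·(-32) + 10·16 + 15·(-8) + 21·4 + 28·(-2) + 36·1 = -24.

-24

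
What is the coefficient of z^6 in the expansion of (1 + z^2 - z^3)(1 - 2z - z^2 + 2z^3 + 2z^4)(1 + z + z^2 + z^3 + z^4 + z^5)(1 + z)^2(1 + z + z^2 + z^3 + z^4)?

5

(1 + z^2 - z^3) has coefficients 1,0,1,-1 for degrees 0…3.
(1 - 2z - z^2 + 2z^3 + 2z^4) has coefficients 1,-2,-1,2,2,0,0 for degrees 0…6.
Multiplying by (1 + z + z^2 + z^3 + z^4 + z^5) gives running coefficients 1,-1,-2,0,2,2,1 for degrees 0…6.
Multiplying by (1 + z)^2 gives running coefficients 1,1,-3,-5,0,6,7 for degrees 0…6.
Finally multiplying by (1 + z + z^2 + z^3 + z^4), the product of all factors after the first has coefficients 1,2,-1,-6,-6,-1,5 for degrees 0…6.
[z^6] = 1·5 + 1·(-6) − 1·(-6) = 5.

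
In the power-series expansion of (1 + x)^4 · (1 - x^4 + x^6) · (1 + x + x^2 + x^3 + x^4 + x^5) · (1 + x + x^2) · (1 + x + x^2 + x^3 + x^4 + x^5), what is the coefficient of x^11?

62

(1 + x)^4 has coefficients 1,4,6,4,1 for degrees 0…4.
(1 - x^4 + x^6) has coefficients 1,0,0,0,-1,0,1,0,0,0,0,0 for degrees 0…11.
Multiplying by (1 + x + x^2 + x^3 + x^4 + x^5) gives running coefficients 1,1,1,1,0,0,0,0,0,0,1,1 for degrees 0…11.
Multiplying by (1 + x + x^2) gives running coefficients 1,2,3,3,2,1,0,0,0,0,1,2 for degrees 0…11.
Finally multiplying by (1 + x + x^2 + x^3 + x^4 + x^5), the product of all factors after the first has coefficients 1,3,6,9,11,12,11,9,6,3,2,3 for degrees 0…11.
[x^11] = 1·3 + 4·2 + 6·3 + 4·6 + 1·9 = 62.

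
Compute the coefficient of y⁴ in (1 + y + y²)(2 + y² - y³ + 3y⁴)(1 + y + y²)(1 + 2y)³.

(1 + y + y²) has coefficients 1,1,1 for degrees 0…2.
(2 + y² - y³ + 3y⁴) has coefficients 2,0,1,-1,3 for degrees 0…4.
Multiplying by (1 + y + y²) gives running coefficients 2,2,3,0,3 for degrees 0…4.
Finally multiplying by (1 + 2y)³, the product of all factors after the first has coefficients 2,14,39,58,55 for degrees 0…4.
[y⁴] = 1·55 + 1·58 + 1·39 = 152.

152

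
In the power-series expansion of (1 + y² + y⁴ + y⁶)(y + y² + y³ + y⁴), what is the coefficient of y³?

(1 + y² + y⁴ + y⁶) has coefficients 1,0,1,0 for degrees 0…3.
(y + y² + y³ + y⁴) has coefficients 0,1,1,1 for degrees 0…3.
[y³] = 1·1 + 1·1 = 2.

2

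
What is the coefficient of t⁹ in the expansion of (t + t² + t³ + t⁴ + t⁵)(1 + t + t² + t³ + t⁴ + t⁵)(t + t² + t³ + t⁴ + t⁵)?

21

(t + t² + t³ + t⁴ + t⁵) has coefficients 0,1,1,1,1,1 for degrees 0…5.
(1 + t + t² + t³ + t⁴ + t⁵) has coefficients 1,1,1,1,1,1,0,0,0,0 for degrees 0…9.
Finally multiplying by (t + t² + t³ + t⁴ + t⁵), the product of all factors after the first has coefficients 0,1,2,3,4,5,5,4,3,2 for degrees 0…9.
[t⁹] = 1·3 + 1·4 + 1·5 + 1·5 + 1·4 = 21.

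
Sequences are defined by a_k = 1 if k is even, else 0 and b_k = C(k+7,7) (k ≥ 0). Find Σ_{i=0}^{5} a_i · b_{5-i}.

Write out a_i and b_{5-i} for i = 0,…,5 and sum the products.
Σ = 1·792 + 0·330 + 1·120 + 0·36 + 1·8 + 0·1 = 920.

920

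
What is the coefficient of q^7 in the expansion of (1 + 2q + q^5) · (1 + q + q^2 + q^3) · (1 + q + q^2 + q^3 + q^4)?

8

(1 + 2q + q^5) has coefficients 1,2,0,0,0,1 for degrees 0…5.
(1 + q + q^2 + q^3) has coefficients 1,1,1,1,0,0,0,0 for degrees 0…7.
Finally multiplying by (1 + q + q^2 + q^3 + q^4), the product of all factors after the first has coefficients 1,2,3,4,4,3,2,1 for degrees 0…7.
[q^7] = 1·1 + 2·2 + 1·3 = 8.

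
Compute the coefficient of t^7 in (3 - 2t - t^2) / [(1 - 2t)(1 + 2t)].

The denominator gives the recurrence a_n = 4a_(n−2) for n ≥ 3; the numerator fixes a_0 = 3, a_1 = -2, a_2 = 11.
Iterating: 3, -2, 11, -8, 44, -32, 176, -128, so a_7 = -128.

-128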